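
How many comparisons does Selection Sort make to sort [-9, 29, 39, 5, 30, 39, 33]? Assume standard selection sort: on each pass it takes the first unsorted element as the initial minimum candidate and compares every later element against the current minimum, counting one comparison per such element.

Pass 1: scan indices 1..6 for the minimum = 6 comparison(s); min is -9, place at index 0 -> [-9, 29, 39, 5, 30, 39, 33]
Pass 2: scan indices 2..6 for the minimum = 5 comparison(s); min is 5, place at index 1 -> [-9, 5, 39, 29, 30, 39, 33]
Pass 3: scan indices 3..6 for the minimum = 4 comparison(s); min is 29, place at index 2 -> [-9, 5, 29, 39, 30, 39, 33]
Pass 4: scan indices 4..6 for the minimum = 3 comparison(s); min is 30, place at index 3 -> [-9, 5, 29, 30, 39, 39, 33]
Pass 5: scan indices 5..6 for the minimum = 2 comparison(s); min is 33, place at index 4 -> [-9, 5, 29, 30, 33, 39, 39]
Pass 6: scan indices 6..6 for the minimum = 1 comparison(s); min is 39, place at index 5 -> [-9, 5, 29, 30, 33, 39, 39]
Selection sort always scans the whole unsorted suffix, so the count is (n-1) + (n-2) + ... + 1 = n(n-1)/2 = 7*6/2 = 21 regardless of the input order.
Total comparisons: 6 + 5 + 4 + 3 + 2 + 1 = 21


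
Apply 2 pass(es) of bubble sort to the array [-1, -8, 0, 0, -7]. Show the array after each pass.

After pass 1: [-8, -1, 0, -7, 0] (2 swaps)
After pass 2: [-8, -1, -7, 0, 0] (1 swaps)
Total swaps: 3


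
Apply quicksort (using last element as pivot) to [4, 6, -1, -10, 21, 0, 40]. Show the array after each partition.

Partition 1: pivot=40 at index 6 -> [4, 6, -1, -10, 21, 0, 40]
Partition 2: pivot=0 at index 2 -> [-1, -10, 0, 6, 21, 4, 40]
Partition 3: pivot=-10 at index 0 -> [-10, -1, 0, 6, 21, 4, 40]
Partition 4: pivot=4 at index 3 -> [-10, -1, 0, 4, 21, 6, 40]
Partition 5: pivot=6 at index 4 -> [-10, -1, 0, 4, 6, 21, 40]


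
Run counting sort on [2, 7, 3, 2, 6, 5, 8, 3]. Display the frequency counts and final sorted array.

Count array: [0, 0, 2, 2, 0, 1, 1, 1, 1]
(count[i] = number of elements equal to i)
Cumulative count: [0, 0, 2, 4, 4, 5, 6, 7, 8]
Sorted: [2, 2, 3, 3, 5, 6, 7, 8]


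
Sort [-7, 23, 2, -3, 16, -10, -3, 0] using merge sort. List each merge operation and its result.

Divide and conquer:
  Merge [-7] + [23] -> [-7, 23]
  Merge [2] + [-3] -> [-3, 2]
  Merge [-7, 23] + [-3, 2] -> [-7, -3, 2, 23]
  Merge [16] + [-10] -> [-10, 16]
  Merge [-3] + [0] -> [-3, 0]
  Merge [-10, 16] + [-3, 0] -> [-10, -3, 0, 16]
  Merge [-7, -3, 2, 23] + [-10, -3, 0, 16] -> [-10, -7, -3, -3, 0, 2, 16, 23]


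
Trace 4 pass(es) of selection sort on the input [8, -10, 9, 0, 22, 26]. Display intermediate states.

Pass 1: Select minimum -10 at index 1, swap -> [-10, 8, 9, 0, 22, 26]
Pass 2: Select minimum 0 at index 3, swap -> [-10, 0, 9, 8, 22, 26]
Pass 3: Select minimum 8 at index 3, swap -> [-10, 0, 8, 9, 22, 26]
Pass 4: Select minimum 9 at index 3, swap -> [-10, 0, 8, 9, 22, 26]


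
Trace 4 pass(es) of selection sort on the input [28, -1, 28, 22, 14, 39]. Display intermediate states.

Pass 1: Select minimum -1 at index 1, swap -> [-1, 28, 28, 22, 14, 39]
Pass 2: Select minimum 14 at index 4, swap -> [-1, 14, 28, 22, 28, 39]
Pass 3: Select minimum 22 at index 3, swap -> [-1, 14, 22, 28, 28, 39]
Pass 4: Select minimum 28 at index 3, swap -> [-1, 14, 22, 28, 28, 39]


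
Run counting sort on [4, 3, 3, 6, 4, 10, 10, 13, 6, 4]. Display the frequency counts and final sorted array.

Count array: [0, 0, 0, 2, 3, 0, 2, 0, 0, 0, 2, 0, 0, 1]
(count[i] = number of elements equal to i)
Cumulative count: [0, 0, 0, 2, 5, 5, 7, 7, 7, 7, 9, 9, 9, 10]
Sorted: [3, 3, 4, 4, 4, 6, 6, 10, 10, 13]


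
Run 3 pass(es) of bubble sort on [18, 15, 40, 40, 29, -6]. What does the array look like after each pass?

After pass 1: [15, 18, 40, 29, -6, 40] (3 swaps)
After pass 2: [15, 18, 29, -6, 40, 40] (2 swaps)
After pass 3: [15, 18, -6, 29, 40, 40] (1 swaps)
Total swaps: 6


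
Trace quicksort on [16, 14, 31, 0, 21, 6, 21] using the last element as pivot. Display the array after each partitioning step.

Partition 1: pivot=21 at index 5 -> [16, 14, 0, 21, 6, 21, 31]
Partition 2: pivot=6 at index 1 -> [0, 6, 16, 21, 14, 21, 31]
Partition 3: pivot=14 at index 2 -> [0, 6, 14, 21, 16, 21, 31]
Partition 4: pivot=16 at index 3 -> [0, 6, 14, 16, 21, 21, 31]


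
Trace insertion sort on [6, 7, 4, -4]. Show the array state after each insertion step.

First element 6 is already 'sorted'
Insert 7: shifted 0 elements -> [6, 7, 4, -4]
Insert 4: shifted 2 elements -> [4, 6, 7, -4]
Insert -4: shifted 3 elements -> [-4, 4, 6, 7]


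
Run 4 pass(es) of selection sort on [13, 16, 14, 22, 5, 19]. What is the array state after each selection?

Pass 1: Select minimum 5 at index 4, swap -> [5, 16, 14, 22, 13, 19]
Pass 2: Select minimum 13 at index 4, swap -> [5, 13, 14, 22, 16, 19]
Pass 3: Select minimum 14 at index 2, swap -> [5, 13, 14, 22, 16, 19]
Pass 4: Select minimum 16 at index 4, swap -> [5, 13, 14, 16, 22, 19]


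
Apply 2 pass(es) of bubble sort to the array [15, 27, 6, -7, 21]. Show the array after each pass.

After pass 1: [15, 6, -7, 21, 27] (3 swaps)
After pass 2: [6, -7, 15, 21, 27] (2 swaps)
Total swaps: 5


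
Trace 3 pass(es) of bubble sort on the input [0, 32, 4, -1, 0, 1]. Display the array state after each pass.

After pass 1: [0, 4, -1, 0, 1, 32] (4 swaps)
After pass 2: [0, -1, 0, 1, 4, 32] (3 swaps)
After pass 3: [-1, 0, 0, 1, 4, 32] (1 swaps)
Total swaps: 8


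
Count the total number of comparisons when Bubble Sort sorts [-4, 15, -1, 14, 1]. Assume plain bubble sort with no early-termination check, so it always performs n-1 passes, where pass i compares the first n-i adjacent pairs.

Pass 1: compare adjacent pairs (0,1)..(3,4) = 4 comparison(s), 3 swap(s) -> [-4, -1, 14, 1, 15]
Pass 2: compare adjacent pairs (0,1)..(2,3) = 3 comparison(s), 1 swap(s) -> [-4, -1, 1, 14, 15]
Pass 3: compare adjacent pairs (0,1)..(1,2) = 2 comparison(s), 0 swap(s) -> [-4, -1, 1, 14, 15]
Pass 4: compare adjacent pairs (0,1)..(0,1) = 1 comparison(s), 0 swap(s) -> [-4, -1, 1, 14, 15]
Total comparisons: 4 + 3 + 2 + 1 = 10


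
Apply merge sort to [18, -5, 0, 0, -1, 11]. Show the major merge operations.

Divide and conquer:
  Merge [-5] + [0] -> [-5, 0]
  Merge [18] + [-5, 0] -> [-5, 0, 18]
  Merge [-1] + [11] -> [-1, 11]
  Merge [0] + [-1, 11] -> [-1, 0, 11]
  Merge [-5, 0, 18] + [-1, 0, 11] -> [-5, -1, 0, 0, 11, 18]


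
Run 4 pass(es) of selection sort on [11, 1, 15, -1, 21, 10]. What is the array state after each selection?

Pass 1: Select minimum -1 at index 3, swap -> [-1, 1, 15, 11, 21, 10]
Pass 2: Select minimum 1 at index 1, swap -> [-1, 1, 15, 11, 21, 10]
Pass 3: Select minimum 10 at index 5, swap -> [-1, 1, 10, 11, 21, 15]
Pass 4: Select minimum 11 at index 3, swap -> [-1, 1, 10, 11, 21, 15]


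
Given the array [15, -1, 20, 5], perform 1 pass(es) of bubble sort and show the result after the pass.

After pass 1: [-1, 15, 5, 20] (2 swaps)
Total swaps: 2


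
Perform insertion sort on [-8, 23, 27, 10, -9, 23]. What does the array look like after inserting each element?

First element -8 is already 'sorted'
Insert 23: shifted 0 elements -> [-8, 23, 27, 10, -9, 23]
Insert 27: shifted 0 elements -> [-8, 23, 27, 10, -9, 23]
Insert 10: shifted 2 elements -> [-8, 10, 23, 27, -9, 23]
Insert -9: shifted 4 elements -> [-9, -8, 10, 23, 27, 23]
Insert 23: shifted 1 elements -> [-9, -8, 10, 23, 23, 27]


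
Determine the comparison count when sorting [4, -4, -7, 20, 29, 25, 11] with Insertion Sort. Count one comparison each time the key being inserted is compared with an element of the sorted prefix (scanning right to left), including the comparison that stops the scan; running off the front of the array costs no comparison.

Insert -4: 4 > -4 (shift), reached front = 1 comparison(s) -> [-4, 4, -7, 20, 29, 25, 11]
Insert -7: 4 > -7 (shift), -4 > -7 (shift), reached front = 2 comparison(s) -> [-7, -4, 4, 20, 29, 25, 11]
Insert 20: 4 <= 20 (stop) = 1 comparison(s) -> [-7, -4, 4, 20, 29, 25, 11]
Insert 29: 20 <= 29 (stop) = 1 comparison(s) -> [-7, -4, 4, 20, 29, 25, 11]
Insert 25: 29 > 25 (shift), 20 <= 25 (stop) = 2 comparison(s) -> [-7, -4, 4, 20, 25, 29, 11]
Insert 11: 29 > 11 (shift), 25 > 11 (shift), 20 > 11 (shift), 4 <= 11 (stop) = 4 comparison(s) -> [-7, -4, 4, 11, 20, 25, 29]
Total comparisons: 1 + 2 + 1 + 1 + 2 + 4 = 11


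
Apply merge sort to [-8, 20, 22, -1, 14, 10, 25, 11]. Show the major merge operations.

Divide and conquer:
  Merge [-8] + [20] -> [-8, 20]
  Merge [22] + [-1] -> [-1, 22]
  Merge [-8, 20] + [-1, 22] -> [-8, -1, 20, 22]
  Merge [14] + [10] -> [10, 14]
  Merge [25] + [11] -> [11, 25]
  Merge [10, 14] + [11, 25] -> [10, 11, 14, 25]
  Merge [-8, -1, 20, 22] + [10, 11, 14, 25] -> [-8, -1, 10, 11, 14, 20, 22, 25]


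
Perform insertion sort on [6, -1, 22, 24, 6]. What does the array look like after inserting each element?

First element 6 is already 'sorted'
Insert -1: shifted 1 elements -> [-1, 6, 22, 24, 6]
Insert 22: shifted 0 elements -> [-1, 6, 22, 24, 6]
Insert 24: shifted 0 elements -> [-1, 6, 22, 24, 6]
Insert 6: shifted 2 elements -> [-1, 6, 6, 22, 24]


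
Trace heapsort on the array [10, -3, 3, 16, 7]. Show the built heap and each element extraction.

Build heap: [16, 10, 3, -3, 7]
Extract 16: [10, 7, 3, -3, 16]
Extract 10: [7, -3, 3, 10, 16]
Extract 7: [3, -3, 7, 10, 16]
Extract 3: [-3, 3, 7, 10, 16]


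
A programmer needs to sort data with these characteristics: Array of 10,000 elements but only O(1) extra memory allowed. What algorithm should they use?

Best choice: Heapsort
Reason: Heapsort rearranges the array in place using O(1) auxiliary space and still guarantees O(n log n) time; quicksort partitions in place but needs Theta(log n) stack space for recursion (O(n) in the worst case), and mergesort requires O(n) auxiliary space


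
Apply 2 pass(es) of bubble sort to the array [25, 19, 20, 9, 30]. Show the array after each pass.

After pass 1: [19, 20, 9, 25, 30] (3 swaps)
After pass 2: [19, 9, 20, 25, 30] (1 swaps)
Total swaps: 4


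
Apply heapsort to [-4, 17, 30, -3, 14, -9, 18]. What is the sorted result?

Build heap: [30, 17, 18, -3, 14, -9, -4]
Extract 30: [18, 17, -4, -3, 14, -9, 30]
Extract 18: [17, 14, -4, -3, -9, 18, 30]
Extract 17: [14, -3, -4, -9, 17, 18, 30]
Extract 14: [-3, -9, -4, 14, 17, 18, 30]
Extract -3: [-4, -9, -3, 14, 17, 18, 30]
Extract -4: [-9, -4, -3, 14, 17, 18, 30]


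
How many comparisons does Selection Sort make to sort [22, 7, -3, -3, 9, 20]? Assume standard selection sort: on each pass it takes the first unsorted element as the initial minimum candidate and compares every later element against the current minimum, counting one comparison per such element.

Pass 1: scan indices 1..5 for the minimum = 5 comparison(s); min is -3, place at index 0 -> [-3, 7, 22, -3, 9, 20]
Pass 2: scan indices 2..5 for the minimum = 4 comparison(s); min is -3, place at index 1 -> [-3, -3, 22, 7, 9, 20]
Pass 3: scan indices 3..5 for the minimum = 3 comparison(s); min is 7, place at index 2 -> [-3, -3, 7, 22, 9, 20]
Pass 4: scan indices 4..5 for the minimum = 2 comparison(s); min is 9, place at index 3 -> [-3, -3, 7, 9, 22, 20]
Pass 5: scan indices 5..5 for the minimum = 1 comparison(s); min is 20, place at index 4 -> [-3, -3, 7, 9, 20, 22]
Selection sort always scans the whole unsorted suffix, so the count is (n-1) + (n-2) + ... + 1 = n(n-1)/2 = 6*5/2 = 15 regardless of the input order.
Total comparisons: 5 + 4 + 3 + 2 + 1 = 15


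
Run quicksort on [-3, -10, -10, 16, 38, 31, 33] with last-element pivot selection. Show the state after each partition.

Partition 1: pivot=33 at index 5 -> [-3, -10, -10, 16, 31, 33, 38]
Partition 2: pivot=31 at index 4 -> [-3, -10, -10, 16, 31, 33, 38]
Partition 3: pivot=16 at index 3 -> [-3, -10, -10, 16, 31, 33, 38]
Partition 4: pivot=-10 at index 1 -> [-10, -10, -3, 16, 31, 33, 38]


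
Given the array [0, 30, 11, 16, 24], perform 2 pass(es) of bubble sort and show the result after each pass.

After pass 1: [0, 11, 16, 24, 30] (3 swaps)
After pass 2: [0, 11, 16, 24, 30] (0 swaps)
Total swaps: 3


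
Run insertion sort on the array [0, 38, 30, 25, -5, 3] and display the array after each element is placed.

First element 0 is already 'sorted'
Insert 38: shifted 0 elements -> [0, 38, 30, 25, -5, 3]
Insert 30: shifted 1 elements -> [0, 30, 38, 25, -5, 3]
Insert 25: shifted 2 elements -> [0, 25, 30, 38, -5, 3]
Insert -5: shifted 4 elements -> [-5, 0, 25, 30, 38, 3]
Insert 3: shifted 3 elements -> [-5, 0, 3, 25, 30, 38]


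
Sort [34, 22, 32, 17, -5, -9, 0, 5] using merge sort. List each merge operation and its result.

Divide and conquer:
  Merge [34] + [22] -> [22, 34]
  Merge [32] + [17] -> [17, 32]
  Merge [22, 34] + [17, 32] -> [17, 22, 32, 34]
  Merge [-5] + [-9] -> [-9, -5]
  Merge [0] + [5] -> [0, 5]
  Merge [-9, -5] + [0, 5] -> [-9, -5, 0, 5]
  Merge [17, 22, 32, 34] + [-9, -5, 0, 5] -> [-9, -5, 0, 5, 17, 22, 32, 34]


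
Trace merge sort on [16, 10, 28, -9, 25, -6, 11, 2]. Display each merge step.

Divide and conquer:
  Merge [16] + [10] -> [10, 16]
  Merge [28] + [-9] -> [-9, 28]
  Merge [10, 16] + [-9, 28] -> [-9, 10, 16, 28]
  Merge [25] + [-6] -> [-6, 25]
  Merge [11] + [2] -> [2, 11]
  Merge [-6, 25] + [2, 11] -> [-6, 2, 11, 25]
  Merge [-9, 10, 16, 28] + [-6, 2, 11, 25] -> [-9, -6, 2, 10, 11, 16, 25, 28]


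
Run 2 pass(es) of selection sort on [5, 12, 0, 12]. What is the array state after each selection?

Pass 1: Select minimum 0 at index 2, swap -> [0, 12, 5, 12]
Pass 2: Select minimum 5 at index 2, swap -> [0, 5, 12, 12]


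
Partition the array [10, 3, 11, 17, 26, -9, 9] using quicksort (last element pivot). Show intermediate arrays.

Partition 1: pivot=9 at index 2 -> [3, -9, 9, 17, 26, 10, 11]
Partition 2: pivot=-9 at index 0 -> [-9, 3, 9, 17, 26, 10, 11]
Partition 3: pivot=11 at index 4 -> [-9, 3, 9, 10, 11, 17, 26]
Partition 4: pivot=26 at index 6 -> [-9, 3, 9, 10, 11, 17, 26]


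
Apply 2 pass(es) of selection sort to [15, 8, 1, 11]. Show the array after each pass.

Pass 1: Select minimum 1 at index 2, swap -> [1, 8, 15, 11]
Pass 2: Select minimum 8 at index 1, swap -> [1, 8, 15, 11]


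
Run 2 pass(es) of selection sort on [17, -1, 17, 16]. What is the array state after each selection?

Pass 1: Select minimum -1 at index 1, swap -> [-1, 17, 17, 16]
Pass 2: Select minimum 16 at index 3, swap -> [-1, 16, 17, 17]


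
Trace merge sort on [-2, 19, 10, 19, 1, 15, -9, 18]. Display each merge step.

Divide and conquer:
  Merge [-2] + [19] -> [-2, 19]
  Merge [10] + [19] -> [10, 19]
  Merge [-2, 19] + [10, 19] -> [-2, 10, 19, 19]
  Merge [1] + [15] -> [1, 15]
  Merge [-9] + [18] -> [-9, 18]
  Merge [1, 15] + [-9, 18] -> [-9, 1, 15, 18]
  Merge [-2, 10, 19, 19] + [-9, 1, 15, 18] -> [-9, -2, 1, 10, 15, 18, 19, 19]


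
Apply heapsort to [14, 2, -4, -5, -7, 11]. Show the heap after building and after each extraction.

Build heap: [14, 2, 11, -5, -7, -4]
Extract 14: [11, 2, -4, -5, -7, 14]
Extract 11: [2, -5, -4, -7, 11, 14]
Extract 2: [-4, -5, -7, 2, 11, 14]
Extract -4: [-5, -7, -4, 2, 11, 14]
Extract -5: [-7, -5, -4, 2, 11, 14]


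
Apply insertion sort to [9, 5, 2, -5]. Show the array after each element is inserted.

First element 9 is already 'sorted'
Insert 5: shifted 1 elements -> [5, 9, 2, -5]
Insert 2: shifted 2 elements -> [2, 5, 9, -5]
Insert -5: shifted 3 elements -> [-5, 2, 5, 9]


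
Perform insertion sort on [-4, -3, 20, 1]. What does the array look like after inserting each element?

First element -4 is already 'sorted'
Insert -3: shifted 0 elements -> [-4, -3, 20, 1]
Insert 20: shifted 0 elements -> [-4, -3, 20, 1]
Insert 1: shifted 1 elements -> [-4, -3, 1, 20]


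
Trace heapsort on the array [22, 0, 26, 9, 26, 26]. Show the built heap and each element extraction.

Build heap: [26, 22, 26, 9, 0, 26]
Extract 26: [26, 22, 26, 9, 0, 26]
Extract 26: [26, 22, 0, 9, 26, 26]
Extract 26: [22, 9, 0, 26, 26, 26]
Extract 22: [9, 0, 22, 26, 26, 26]
Extract 9: [0, 9, 22, 26, 26, 26]


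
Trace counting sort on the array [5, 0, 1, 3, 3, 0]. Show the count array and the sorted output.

Count array: [2, 1, 0, 2, 0, 1]
(count[i] = number of elements equal to i)
Cumulative count: [2, 3, 3, 5, 5, 6]
Sorted: [0, 0, 1, 3, 3, 5]


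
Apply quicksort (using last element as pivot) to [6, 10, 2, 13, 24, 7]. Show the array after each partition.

Partition 1: pivot=7 at index 2 -> [6, 2, 7, 13, 24, 10]
Partition 2: pivot=2 at index 0 -> [2, 6, 7, 13, 24, 10]
Partition 3: pivot=10 at index 3 -> [2, 6, 7, 10, 24, 13]
Partition 4: pivot=13 at index 4 -> [2, 6, 7, 10, 13, 24]


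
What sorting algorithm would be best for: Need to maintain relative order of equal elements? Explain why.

Best choice: Merge sort or Insertion sort
Reason: Both are stable; quicksort and heapsort are not stable


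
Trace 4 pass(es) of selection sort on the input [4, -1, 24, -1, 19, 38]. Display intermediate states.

Pass 1: Select minimum -1 at index 1, swap -> [-1, 4, 24, -1, 19, 38]
Pass 2: Select minimum -1 at index 3, swap -> [-1, -1, 24, 4, 19, 38]
Pass 3: Select minimum 4 at index 3, swap -> [-1, -1, 4, 24, 19, 38]
Pass 4: Select minimum 19 at index 4, swap -> [-1, -1, 4, 19, 24, 38]


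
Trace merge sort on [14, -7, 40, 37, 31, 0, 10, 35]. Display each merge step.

Divide and conquer:
  Merge [14] + [-7] -> [-7, 14]
  Merge [40] + [37] -> [37, 40]
  Merge [-7, 14] + [37, 40] -> [-7, 14, 37, 40]
  Merge [31] + [0] -> [0, 31]
  Merge [10] + [35] -> [10, 35]
  Merge [0, 31] + [10, 35] -> [0, 10, 31, 35]
  Merge [-7, 14, 37, 40] + [0, 10, 31, 35] -> [-7, 0, 10, 14, 31, 35, 37, 40]


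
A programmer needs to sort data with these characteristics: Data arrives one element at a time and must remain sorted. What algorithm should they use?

Best choice: Insertion sort
Reason: Insertion sort naturally handles online/streaming input by inserting each new element into sorted position


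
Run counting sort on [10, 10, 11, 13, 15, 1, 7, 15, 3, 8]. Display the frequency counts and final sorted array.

Count array: [0, 1, 0, 1, 0, 0, 0, 1, 1, 0, 2, 1, 0, 1, 0, 2]
(count[i] = number of elements equal to i)
Cumulative count: [0, 1, 1, 2, 2, 2, 2, 3, 4, 4, 6, 7, 7, 8, 8, 10]
Sorted: [1, 3, 7, 8, 10, 10, 11, 13, 15, 15]


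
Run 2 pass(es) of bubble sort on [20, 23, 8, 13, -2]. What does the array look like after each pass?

After pass 1: [20, 8, 13, -2, 23] (3 swaps)
After pass 2: [8, 13, -2, 20, 23] (3 swaps)
Total swaps: 6


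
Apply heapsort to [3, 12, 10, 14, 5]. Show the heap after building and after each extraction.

Build heap: [14, 12, 10, 3, 5]
Extract 14: [12, 5, 10, 3, 14]
Extract 12: [10, 5, 3, 12, 14]
Extract 10: [5, 3, 10, 12, 14]
Extract 5: [3, 5, 10, 12, 14]


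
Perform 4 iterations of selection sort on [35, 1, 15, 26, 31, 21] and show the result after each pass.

Pass 1: Select minimum 1 at index 1, swap -> [1, 35, 15, 26, 31, 21]
Pass 2: Select minimum 15 at index 2, swap -> [1, 15, 35, 26, 31, 21]
Pass 3: Select minimum 21 at index 5, swap -> [1, 15, 21, 26, 31, 35]
Pass 4: Select minimum 26 at index 3, swap -> [1, 15, 21, 26, 31, 35]


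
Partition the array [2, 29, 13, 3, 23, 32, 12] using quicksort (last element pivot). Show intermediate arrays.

Partition 1: pivot=12 at index 2 -> [2, 3, 12, 29, 23, 32, 13]
Partition 2: pivot=3 at index 1 -> [2, 3, 12, 29, 23, 32, 13]
Partition 3: pivot=13 at index 3 -> [2, 3, 12, 13, 23, 32, 29]
Partition 4: pivot=29 at index 5 -> [2, 3, 12, 13, 23, 29, 32]


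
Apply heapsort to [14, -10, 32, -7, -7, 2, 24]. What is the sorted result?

Build heap: [32, -7, 24, -10, -7, 2, 14]
Extract 32: [24, -7, 14, -10, -7, 2, 32]
Extract 24: [14, -7, 2, -10, -7, 24, 32]
Extract 14: [2, -7, -7, -10, 14, 24, 32]
Extract 2: [-7, -10, -7, 2, 14, 24, 32]
Extract -7: [-7, -10, -7, 2, 14, 24, 32]
Extract -7: [-10, -7, -7, 2, 14, 24, 32]


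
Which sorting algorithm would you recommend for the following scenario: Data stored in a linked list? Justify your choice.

Best choice: Merge sort
Reason: Merge sort doesn't require random access; can be done in O(1) extra space for linked lists


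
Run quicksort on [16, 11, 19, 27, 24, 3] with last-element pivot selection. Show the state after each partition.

Partition 1: pivot=3 at index 0 -> [3, 11, 19, 27, 24, 16]
Partition 2: pivot=16 at index 2 -> [3, 11, 16, 27, 24, 19]
Partition 3: pivot=19 at index 3 -> [3, 11, 16, 19, 24, 27]
Partition 4: pivot=27 at index 5 -> [3, 11, 16, 19, 24, 27]


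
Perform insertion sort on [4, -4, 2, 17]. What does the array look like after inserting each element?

First element 4 is already 'sorted'
Insert -4: shifted 1 elements -> [-4, 4, 2, 17]
Insert 2: shifted 1 elements -> [-4, 2, 4, 17]
Insert 17: shifted 0 elements -> [-4, 2, 4, 17]


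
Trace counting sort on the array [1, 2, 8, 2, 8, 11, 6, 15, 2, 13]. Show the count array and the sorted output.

Count array: [0, 1, 3, 0, 0, 0, 1, 0, 2, 0, 0, 1, 0, 1, 0, 1]
(count[i] = number of elements equal to i)
Cumulative count: [0, 1, 4, 4, 4, 4, 5, 5, 7, 7, 7, 8, 8, 9, 9, 10]
Sorted: [1, 2, 2, 2, 6, 8, 8, 11, 13, 15]


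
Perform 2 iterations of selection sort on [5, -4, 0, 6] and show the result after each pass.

Pass 1: Select minimum -4 at index 1, swap -> [-4, 5, 0, 6]
Pass 2: Select minimum 0 at index 2, swap -> [-4, 0, 5, 6]


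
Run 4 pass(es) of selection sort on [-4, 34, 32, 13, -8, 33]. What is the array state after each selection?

Pass 1: Select minimum -8 at index 4, swap -> [-8, 34, 32, 13, -4, 33]
Pass 2: Select minimum -4 at index 4, swap -> [-8, -4, 32, 13, 34, 33]
Pass 3: Select minimum 13 at index 3, swap -> [-8, -4, 13, 32, 34, 33]
Pass 4: Select minimum 32 at index 3, swap -> [-8, -4, 13, 32, 34, 33]


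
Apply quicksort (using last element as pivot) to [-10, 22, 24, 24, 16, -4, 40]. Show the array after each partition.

Partition 1: pivot=40 at index 6 -> [-10, 22, 24, 24, 16, -4, 40]
Partition 2: pivot=-4 at index 1 -> [-10, -4, 24, 24, 16, 22, 40]
Partition 3: pivot=22 at index 3 -> [-10, -4, 16, 22, 24, 24, 40]
Partition 4: pivot=24 at index 5 -> [-10, -4, 16, 22, 24, 24, 40]


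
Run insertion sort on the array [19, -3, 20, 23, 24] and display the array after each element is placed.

First element 19 is already 'sorted'
Insert -3: shifted 1 elements -> [-3, 19, 20, 23, 24]
Insert 20: shifted 0 elements -> [-3, 19, 20, 23, 24]
Insert 23: shifted 0 elements -> [-3, 19, 20, 23, 24]
Insert 24: shifted 0 elements -> [-3, 19, 20, 23, 24]


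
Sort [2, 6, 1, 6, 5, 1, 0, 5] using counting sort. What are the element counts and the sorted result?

Count array: [1, 2, 1, 0, 0, 2, 2]
(count[i] = number of elements equal to i)
Cumulative count: [1, 3, 4, 4, 4, 6, 8]
Sorted: [0, 1, 1, 2, 5, 5, 6, 6]


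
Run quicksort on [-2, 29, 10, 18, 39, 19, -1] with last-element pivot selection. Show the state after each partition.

Partition 1: pivot=-1 at index 1 -> [-2, -1, 10, 18, 39, 19, 29]
Partition 2: pivot=29 at index 5 -> [-2, -1, 10, 18, 19, 29, 39]
Partition 3: pivot=19 at index 4 -> [-2, -1, 10, 18, 19, 29, 39]
Partition 4: pivot=18 at index 3 -> [-2, -1, 10, 18, 19, 29, 39]


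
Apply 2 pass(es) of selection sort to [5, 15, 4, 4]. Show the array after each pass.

Pass 1: Select minimum 4 at index 2, swap -> [4, 15, 5, 4]
Pass 2: Select minimum 4 at index 3, swap -> [4, 4, 5, 15]


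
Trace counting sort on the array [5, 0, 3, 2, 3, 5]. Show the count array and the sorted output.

Count array: [1, 0, 1, 2, 0, 2]
(count[i] = number of elements equal to i)
Cumulative count: [1, 1, 2, 4, 4, 6]
Sorted: [0, 2, 3, 3, 5, 5]


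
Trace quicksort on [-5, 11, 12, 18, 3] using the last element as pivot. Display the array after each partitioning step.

Partition 1: pivot=3 at index 1 -> [-5, 3, 12, 18, 11]
Partition 2: pivot=11 at index 2 -> [-5, 3, 11, 18, 12]
Partition 3: pivot=12 at index 3 -> [-5, 3, 11, 12, 18]


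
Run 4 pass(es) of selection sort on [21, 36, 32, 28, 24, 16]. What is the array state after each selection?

Pass 1: Select minimum 16 at index 5, swap -> [16, 36, 32, 28, 24, 21]
Pass 2: Select minimum 21 at index 5, swap -> [16, 21, 32, 28, 24, 36]
Pass 3: Select minimum 24 at index 4, swap -> [16, 21, 24, 28, 32, 36]
Pass 4: Select minimum 28 at index 3, swap -> [16, 21, 24, 28, 32, 36]


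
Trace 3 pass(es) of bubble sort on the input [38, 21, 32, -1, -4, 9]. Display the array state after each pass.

After pass 1: [21, 32, -1, -4, 9, 38] (5 swaps)
After pass 2: [21, -1, -4, 9, 32, 38] (3 swaps)
After pass 3: [-1, -4, 9, 21, 32, 38] (3 swaps)
Total swaps: 11


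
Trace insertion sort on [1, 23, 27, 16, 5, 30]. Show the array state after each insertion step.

First element 1 is already 'sorted'
Insert 23: shifted 0 elements -> [1, 23, 27, 16, 5, 30]
Insert 27: shifted 0 elements -> [1, 23, 27, 16, 5, 30]
Insert 16: shifted 2 elements -> [1, 16, 23, 27, 5, 30]
Insert 5: shifted 3 elements -> [1, 5, 16, 23, 27, 30]
Insert 30: shifted 0 elements -> [1, 5, 16, 23, 27, 30]


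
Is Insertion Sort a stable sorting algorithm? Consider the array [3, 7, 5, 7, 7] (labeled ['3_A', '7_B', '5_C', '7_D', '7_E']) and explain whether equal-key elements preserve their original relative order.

Trace Insertion Sort on the labeled array (the key is the number; the letter only tracks identity):
  Insert 7_B at index 1: [3_A, 7_B, 5_C, 7_D, 7_E]
  Insert 5_C at index 1: [3_A, 5_C, 7_B, 7_D, 7_E]
  Insert 7_D at index 3: [3_A, 5_C, 7_B, 7_D, 7_E]
  Insert 7_E at index 4: [3_A, 5_C, 7_B, 7_D, 7_E]
Final order: [3_A, 5_C, 7_B, 7_D, 7_E]
Equal keys:
  value 7: originally 7_B, 7_D, 7_E; after sorting 7_B, 7_D, 7_E -> order preserved
All equal keys kept their original relative order. Insertion Sort is stable: elements are shifted only while they are strictly greater than the key, so a key is inserted after any equal elements already placed.
Answer: Stable


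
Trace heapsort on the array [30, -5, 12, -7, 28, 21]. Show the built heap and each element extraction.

Build heap: [30, 28, 21, -7, -5, 12]
Extract 30: [28, 12, 21, -7, -5, 30]
Extract 28: [21, 12, -5, -7, 28, 30]
Extract 21: [12, -7, -5, 21, 28, 30]
Extract 12: [-5, -7, 12, 21, 28, 30]
Extract -5: [-7, -5, 12, 21, 28, 30]


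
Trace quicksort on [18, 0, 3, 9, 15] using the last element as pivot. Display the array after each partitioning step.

Partition 1: pivot=15 at index 3 -> [0, 3, 9, 15, 18]
Partition 2: pivot=9 at index 2 -> [0, 3, 9, 15, 18]
Partition 3: pivot=3 at index 1 -> [0, 3, 9, 15, 18]


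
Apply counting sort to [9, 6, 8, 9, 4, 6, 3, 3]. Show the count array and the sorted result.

Count array: [0, 0, 0, 2, 1, 0, 2, 0, 1, 2]
(count[i] = number of elements equal to i)
Cumulative count: [0, 0, 0, 2, 3, 3, 5, 5, 6, 8]
Sorted: [3, 3, 4, 6, 6, 8, 9, 9]


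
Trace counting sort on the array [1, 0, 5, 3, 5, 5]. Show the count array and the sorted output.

Count array: [1, 1, 0, 1, 0, 3]
(count[i] = number of elements equal to i)
Cumulative count: [1, 2, 2, 3, 3, 6]
Sorted: [0, 1, 3, 5, 5, 5]


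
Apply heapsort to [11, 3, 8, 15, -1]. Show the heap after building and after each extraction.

Build heap: [15, 11, 8, 3, -1]
Extract 15: [11, 3, 8, -1, 15]
Extract 11: [8, 3, -1, 11, 15]
Extract 8: [3, -1, 8, 11, 15]
Extract 3: [-1, 3, 8, 11, 15]


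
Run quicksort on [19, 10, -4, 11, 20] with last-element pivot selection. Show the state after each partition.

Partition 1: pivot=20 at index 4 -> [19, 10, -4, 11, 20]
Partition 2: pivot=11 at index 2 -> [10, -4, 11, 19, 20]
Partition 3: pivot=-4 at index 0 -> [-4, 10, 11, 19, 20]


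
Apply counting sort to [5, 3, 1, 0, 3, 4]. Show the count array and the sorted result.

Count array: [1, 1, 0, 2, 1, 1]
(count[i] = number of elements equal to i)
Cumulative count: [1, 2, 2, 4, 5, 6]
Sorted: [0, 1, 3, 3, 4, 5]


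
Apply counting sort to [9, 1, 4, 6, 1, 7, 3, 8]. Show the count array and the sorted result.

Count array: [0, 2, 0, 1, 1, 0, 1, 1, 1, 1]
(count[i] = number of elements equal to i)
Cumulative count: [0, 2, 2, 3, 4, 4, 5, 6, 7, 8]
Sorted: [1, 1, 3, 4, 6, 7, 8, 9]


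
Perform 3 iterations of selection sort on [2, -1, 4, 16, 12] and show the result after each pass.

Pass 1: Select minimum -1 at index 1, swap -> [-1, 2, 4, 16, 12]
Pass 2: Select minimum 2 at index 1, swap -> [-1, 2, 4, 16, 12]
Pass 3: Select minimum 4 at index 2, swap -> [-1, 2, 4, 16, 12]


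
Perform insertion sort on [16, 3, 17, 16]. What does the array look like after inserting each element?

First element 16 is already 'sorted'
Insert 3: shifted 1 elements -> [3, 16, 17, 16]
Insert 17: shifted 0 elements -> [3, 16, 17, 16]
Insert 16: shifted 1 elements -> [3, 16, 16, 17]


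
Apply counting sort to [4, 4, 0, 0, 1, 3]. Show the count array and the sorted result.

Count array: [2, 1, 0, 1, 2]
(count[i] = number of elements equal to i)
Cumulative count: [2, 3, 3, 4, 6]
Sorted: [0, 0, 1, 3, 4, 4]


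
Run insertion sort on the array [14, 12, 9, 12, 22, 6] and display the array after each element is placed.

First element 14 is already 'sorted'
Insert 12: shifted 1 elements -> [12, 14, 9, 12, 22, 6]
Insert 9: shifted 2 elements -> [9, 12, 14, 12, 22, 6]
Insert 12: shifted 1 elements -> [9, 12, 12, 14, 22, 6]
Insert 22: shifted 0 elements -> [9, 12, 12, 14, 22, 6]
Insert 6: shifted 5 elements -> [6, 9, 12, 12, 14, 22]


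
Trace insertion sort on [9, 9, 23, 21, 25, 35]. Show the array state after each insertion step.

First element 9 is already 'sorted'
Insert 9: shifted 0 elements -> [9, 9, 23, 21, 25, 35]
Insert 23: shifted 0 elements -> [9, 9, 23, 21, 25, 35]
Insert 21: shifted 1 elements -> [9, 9, 21, 23, 25, 35]
Insert 25: shifted 0 elements -> [9, 9, 21, 23, 25, 35]
Insert 35: shifted 0 elements -> [9, 9, 21, 23, 25, 35]


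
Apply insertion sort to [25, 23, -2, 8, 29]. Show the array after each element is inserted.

First element 25 is already 'sorted'
Insert 23: shifted 1 elements -> [23, 25, -2, 8, 29]
Insert -2: shifted 2 elements -> [-2, 23, 25, 8, 29]
Insert 8: shifted 2 elements -> [-2, 8, 23, 25, 29]
Insert 29: shifted 0 elements -> [-2, 8, 23, 25, 29]


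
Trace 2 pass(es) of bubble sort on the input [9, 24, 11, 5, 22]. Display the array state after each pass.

After pass 1: [9, 11, 5, 22, 24] (3 swaps)
After pass 2: [9, 5, 11, 22, 24] (1 swaps)
Total swaps: 4


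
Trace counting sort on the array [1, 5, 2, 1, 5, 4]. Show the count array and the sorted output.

Count array: [0, 2, 1, 0, 1, 2]
(count[i] = number of elements equal to i)
Cumulative count: [0, 2, 3, 3, 4, 6]
Sorted: [1, 1, 2, 4, 5, 5]


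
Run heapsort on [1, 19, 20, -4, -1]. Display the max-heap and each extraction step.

Build heap: [20, 19, 1, -4, -1]
Extract 20: [19, -1, 1, -4, 20]
Extract 19: [1, -1, -4, 19, 20]
Extract 1: [-1, -4, 1, 19, 20]
Extract -1: [-4, -1, 1, 19, 20]


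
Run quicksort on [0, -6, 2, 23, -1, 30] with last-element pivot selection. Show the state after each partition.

Partition 1: pivot=30 at index 5 -> [0, -6, 2, 23, -1, 30]
Partition 2: pivot=-1 at index 1 -> [-6, -1, 2, 23, 0, 30]
Partition 3: pivot=0 at index 2 -> [-6, -1, 0, 23, 2, 30]
Partition 4: pivot=2 at index 3 -> [-6, -1, 0, 2, 23, 30]


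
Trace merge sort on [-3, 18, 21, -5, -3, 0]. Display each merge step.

Divide and conquer:
  Merge [18] + [21] -> [18, 21]
  Merge [-3] + [18, 21] -> [-3, 18, 21]
  Merge [-3] + [0] -> [-3, 0]
  Merge [-5] + [-3, 0] -> [-5, -3, 0]
  Merge [-3, 18, 21] + [-5, -3, 0] -> [-5, -3, -3, 0, 18, 21]


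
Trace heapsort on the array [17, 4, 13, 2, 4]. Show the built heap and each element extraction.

Build heap: [17, 4, 13, 2, 4]
Extract 17: [13, 4, 4, 2, 17]
Extract 13: [4, 2, 4, 13, 17]
Extract 4: [4, 2, 4, 13, 17]
Extract 4: [2, 4, 4, 13, 17]


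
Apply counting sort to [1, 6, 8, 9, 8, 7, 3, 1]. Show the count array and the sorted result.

Count array: [0, 2, 0, 1, 0, 0, 1, 1, 2, 1]
(count[i] = number of elements equal to i)
Cumulative count: [0, 2, 2, 3, 3, 3, 4, 5, 7, 8]
Sorted: [1, 1, 3, 6, 7, 8, 8, 9]


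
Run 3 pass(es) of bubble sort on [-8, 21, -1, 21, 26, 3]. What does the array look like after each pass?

After pass 1: [-8, -1, 21, 21, 3, 26] (2 swaps)
After pass 2: [-8, -1, 21, 3, 21, 26] (1 swaps)
After pass 3: [-8, -1, 3, 21, 21, 26] (1 swaps)
Total swaps: 4


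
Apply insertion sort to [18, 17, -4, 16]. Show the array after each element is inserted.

First element 18 is already 'sorted'
Insert 17: shifted 1 elements -> [17, 18, -4, 16]
Insert -4: shifted 2 elements -> [-4, 17, 18, 16]
Insert 16: shifted 2 elements -> [-4, 16, 17, 18]


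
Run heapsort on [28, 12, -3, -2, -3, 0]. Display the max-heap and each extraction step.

Build heap: [28, 12, 0, -2, -3, -3]
Extract 28: [12, -2, 0, -3, -3, 28]
Extract 12: [0, -2, -3, -3, 12, 28]
Extract 0: [-2, -3, -3, 0, 12, 28]
Extract -2: [-3, -3, -2, 0, 12, 28]
Extract -3: [-3, -3, -2, 0, 12, 28]


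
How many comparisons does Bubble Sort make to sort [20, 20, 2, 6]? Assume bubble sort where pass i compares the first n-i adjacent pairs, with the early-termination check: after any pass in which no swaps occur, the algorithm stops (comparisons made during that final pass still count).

Pass 1: compare adjacent pairs (0,1)..(2,3) = 3 comparison(s), 2 swap(s) -> [20, 2, 6, 20]
Pass 2: compare adjacent pairs (0,1)..(1,2) = 2 comparison(s), 2 swap(s) -> [2, 6, 20, 20]
Pass 3: compare adjacent pairs (0,1)..(0,1) = 1 comparison(s), 0 swap(s) -> [2, 6, 20, 20]
No swaps in this pass, so bubble sort stops here.
Total comparisons: 3 + 2 + 1 = 6


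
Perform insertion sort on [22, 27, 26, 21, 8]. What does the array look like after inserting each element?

First element 22 is already 'sorted'
Insert 27: shifted 0 elements -> [22, 27, 26, 21, 8]
Insert 26: shifted 1 elements -> [22, 26, 27, 21, 8]
Insert 21: shifted 3 elements -> [21, 22, 26, 27, 8]
Insert 8: shifted 4 elements -> [8, 21, 22, 26, 27]


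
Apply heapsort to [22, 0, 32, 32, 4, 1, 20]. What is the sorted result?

Build heap: [32, 22, 32, 0, 4, 1, 20]
Extract 32: [32, 22, 20, 0, 4, 1, 32]
Extract 32: [22, 4, 20, 0, 1, 32, 32]
Extract 22: [20, 4, 1, 0, 22, 32, 32]
Extract 20: [4, 0, 1, 20, 22, 32, 32]
Extract 4: [1, 0, 4, 20, 22, 32, 32]
Extract 1: [0, 1, 4, 20, 22, 32, 32]


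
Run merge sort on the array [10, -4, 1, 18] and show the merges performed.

Divide and conquer:
  Merge [10] + [-4] -> [-4, 10]
  Merge [1] + [18] -> [1, 18]
  Merge [-4, 10] + [1, 18] -> [-4, 1, 10, 18]


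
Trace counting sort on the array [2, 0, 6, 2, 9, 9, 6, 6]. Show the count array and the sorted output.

Count array: [1, 0, 2, 0, 0, 0, 3, 0, 0, 2]
(count[i] = number of elements equal to i)
Cumulative count: [1, 1, 3, 3, 3, 3, 6, 6, 6, 8]
Sorted: [0, 2, 2, 6, 6, 6, 9, 9]


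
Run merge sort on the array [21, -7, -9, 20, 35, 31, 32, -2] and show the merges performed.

Divide and conquer:
  Merge [21] + [-7] -> [-7, 21]
  Merge [-9] + [20] -> [-9, 20]
  Merge [-7, 21] + [-9, 20] -> [-9, -7, 20, 21]
  Merge [35] + [31] -> [31, 35]
  Merge [32] + [-2] -> [-2, 32]
  Merge [31, 35] + [-2, 32] -> [-2, 31, 32, 35]
  Merge [-9, -7, 20, 21] + [-2, 31, 32, 35] -> [-9, -7, -2, 20, 21, 31, 32, 35]


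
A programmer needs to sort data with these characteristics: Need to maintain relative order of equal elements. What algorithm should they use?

Best choice: Merge sort or Insertion sort
Reason: Both are stable; quicksort and heapsort are not stable


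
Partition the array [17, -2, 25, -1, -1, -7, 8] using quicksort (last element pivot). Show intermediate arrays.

Partition 1: pivot=8 at index 4 -> [-2, -1, -1, -7, 8, 17, 25]
Partition 2: pivot=-7 at index 0 -> [-7, -1, -1, -2, 8, 17, 25]
Partition 3: pivot=-2 at index 1 -> [-7, -2, -1, -1, 8, 17, 25]
Partition 4: pivot=-1 at index 3 -> [-7, -2, -1, -1, 8, 17, 25]
Partition 5: pivot=25 at index 6 -> [-7, -2, -1, -1, 8, 17, 25]


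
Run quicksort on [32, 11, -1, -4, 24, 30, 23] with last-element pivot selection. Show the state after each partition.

Partition 1: pivot=23 at index 3 -> [11, -1, -4, 23, 24, 30, 32]
Partition 2: pivot=-4 at index 0 -> [-4, -1, 11, 23, 24, 30, 32]
Partition 3: pivot=11 at index 2 -> [-4, -1, 11, 23, 24, 30, 32]
Partition 4: pivot=32 at index 6 -> [-4, -1, 11, 23, 24, 30, 32]
Partition 5: pivot=30 at index 5 -> [-4, -1, 11, 23, 24, 30, 32]


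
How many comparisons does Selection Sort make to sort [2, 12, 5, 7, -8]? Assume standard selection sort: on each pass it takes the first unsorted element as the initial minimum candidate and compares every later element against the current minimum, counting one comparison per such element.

Pass 1: scan indices 1..4 for the minimum = 4 comparison(s); min is -8, place at index 0 -> [-8, 12, 5, 7, 2]
Pass 2: scan indices 2..4 for the minimum = 3 comparison(s); min is 2, place at index 1 -> [-8, 2, 5, 7, 12]
Pass 3: scan indices 3..4 for the minimum = 2 comparison(s); min is 5, place at index 2 -> [-8, 2, 5, 7, 12]
Pass 4: scan indices 4..4 for the minimum = 1 comparison(s); min is 7, place at index 3 -> [-8, 2, 5, 7, 12]
Selection sort always scans the whole unsorted suffix, so the count is (n-1) + (n-2) + ... + 1 = n(n-1)/2 = 5*4/2 = 10 regardless of the input order.
Total comparisons: 4 + 3 + 2 + 1 = 10


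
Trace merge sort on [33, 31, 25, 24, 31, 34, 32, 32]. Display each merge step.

Divide and conquer:
  Merge [33] + [31] -> [31, 33]
  Merge [25] + [24] -> [24, 25]
  Merge [31, 33] + [24, 25] -> [24, 25, 31, 33]
  Merge [31] + [34] -> [31, 34]
  Merge [32] + [32] -> [32, 32]
  Merge [31, 34] + [32, 32] -> [31, 32, 32, 34]
  Merge [24, 25, 31, 33] + [31, 32, 32, 34] -> [24, 25, 31, 31, 32, 32, 33, 34]


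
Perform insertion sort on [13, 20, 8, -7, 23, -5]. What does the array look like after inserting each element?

First element 13 is already 'sorted'
Insert 20: shifted 0 elements -> [13, 20, 8, -7, 23, -5]
Insert 8: shifted 2 elements -> [8, 13, 20, -7, 23, -5]
Insert -7: shifted 3 elements -> [-7, 8, 13, 20, 23, -5]
Insert 23: shifted 0 elements -> [-7, 8, 13, 20, 23, -5]
Insert -5: shifted 4 elements -> [-7, -5, 8, 13, 20, 23]


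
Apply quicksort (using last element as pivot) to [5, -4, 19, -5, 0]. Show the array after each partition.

Partition 1: pivot=0 at index 2 -> [-4, -5, 0, 5, 19]
Partition 2: pivot=-5 at index 0 -> [-5, -4, 0, 5, 19]
Partition 3: pivot=19 at index 4 -> [-5, -4, 0, 5, 19]


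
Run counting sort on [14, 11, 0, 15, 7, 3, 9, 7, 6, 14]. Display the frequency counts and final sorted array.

Count array: [1, 0, 0, 1, 0, 0, 1, 2, 0, 1, 0, 1, 0, 0, 2, 1]
(count[i] = number of elements equal to i)
Cumulative count: [1, 1, 1, 2, 2, 2, 3, 5, 5, 6, 6, 7, 7, 7, 9, 10]
Sorted: [0, 3, 6, 7, 7, 9, 11, 14, 14, 15]


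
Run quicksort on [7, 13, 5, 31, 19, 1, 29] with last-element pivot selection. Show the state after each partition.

Partition 1: pivot=29 at index 5 -> [7, 13, 5, 19, 1, 29, 31]
Partition 2: pivot=1 at index 0 -> [1, 13, 5, 19, 7, 29, 31]
Partition 3: pivot=7 at index 2 -> [1, 5, 7, 19, 13, 29, 31]
Partition 4: pivot=13 at index 3 -> [1, 5, 7, 13, 19, 29, 31]


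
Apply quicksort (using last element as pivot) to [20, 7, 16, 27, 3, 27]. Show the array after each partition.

Partition 1: pivot=27 at index 5 -> [20, 7, 16, 27, 3, 27]
Partition 2: pivot=3 at index 0 -> [3, 7, 16, 27, 20, 27]
Partition 3: pivot=20 at index 3 -> [3, 7, 16, 20, 27, 27]
Partition 4: pivot=16 at index 2 -> [3, 7, 16, 20, 27, 27]


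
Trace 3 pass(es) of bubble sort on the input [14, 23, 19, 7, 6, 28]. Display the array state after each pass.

After pass 1: [14, 19, 7, 6, 23, 28] (3 swaps)
After pass 2: [14, 7, 6, 19, 23, 28] (2 swaps)
After pass 3: [7, 6, 14, 19, 23, 28] (2 swaps)
Total swaps: 7


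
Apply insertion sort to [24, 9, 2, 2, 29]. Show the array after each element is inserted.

First element 24 is already 'sorted'
Insert 9: shifted 1 elements -> [9, 24, 2, 2, 29]
Insert 2: shifted 2 elements -> [2, 9, 24, 2, 29]
Insert 2: shifted 2 elements -> [2, 2, 9, 24, 29]
Insert 29: shifted 0 elements -> [2, 2, 9, 24, 29]
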